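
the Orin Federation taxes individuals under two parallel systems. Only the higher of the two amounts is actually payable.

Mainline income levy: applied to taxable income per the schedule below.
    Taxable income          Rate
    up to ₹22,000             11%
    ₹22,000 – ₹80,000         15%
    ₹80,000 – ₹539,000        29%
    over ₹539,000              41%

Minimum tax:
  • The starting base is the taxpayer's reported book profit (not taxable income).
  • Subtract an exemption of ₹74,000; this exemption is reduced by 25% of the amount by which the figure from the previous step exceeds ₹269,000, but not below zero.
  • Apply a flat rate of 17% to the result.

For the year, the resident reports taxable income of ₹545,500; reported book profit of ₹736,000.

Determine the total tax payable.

₹146,895

Minimum tax:
  Base (reported book profit): ₹736,000
  Exemption: 25% × (₹736,000 − ₹269,000) = ₹116,750 ≥ ₹74,000, so the exemption is fully phased out
  Base: ₹736,000 − ₹0 = ₹736,000
  ₹736,000 × 17% = ₹125,120

Mainline income levy:
  ₹22,000 × 11% = ₹2,420
  ₹58,000 × 15% = ₹8,700
  ₹459,000 × 29% = ₹133,110
  ₹6,500 × 41% = ₹2,665
  → ₹146,895

₹146,895 > ₹125,120, so the mainline income levy governs.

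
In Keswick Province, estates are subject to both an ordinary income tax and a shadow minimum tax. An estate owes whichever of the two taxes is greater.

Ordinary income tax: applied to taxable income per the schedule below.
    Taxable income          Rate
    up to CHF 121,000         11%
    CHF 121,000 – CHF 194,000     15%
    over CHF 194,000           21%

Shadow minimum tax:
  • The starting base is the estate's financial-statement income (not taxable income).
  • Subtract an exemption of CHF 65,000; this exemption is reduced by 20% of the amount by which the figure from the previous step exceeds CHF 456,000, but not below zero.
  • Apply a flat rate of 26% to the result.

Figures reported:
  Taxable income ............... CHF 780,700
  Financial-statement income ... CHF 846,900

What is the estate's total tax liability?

CHF 220,194

Shadow minimum tax:
  Base (financial-statement income): CHF 846,900
  Exemption: 20% × (CHF 846,900 − CHF 456,000) = CHF 78,180 ≥ CHF 65,000, so the exemption is fully phased out
  Base: CHF 846,900 − CHF 0 = CHF 846,900
  CHF 846,900 × 26% = CHF 220,194

Ordinary income tax:
  CHF 121,000 × 11% = CHF 13,310
  CHF 73,000 × 15% = CHF 10,950
  CHF 586,700 × 21% = CHF 123,207
  → CHF 147,467

CHF 220,194 > CHF 147,467, so the shadow minimum tax is the binding amount.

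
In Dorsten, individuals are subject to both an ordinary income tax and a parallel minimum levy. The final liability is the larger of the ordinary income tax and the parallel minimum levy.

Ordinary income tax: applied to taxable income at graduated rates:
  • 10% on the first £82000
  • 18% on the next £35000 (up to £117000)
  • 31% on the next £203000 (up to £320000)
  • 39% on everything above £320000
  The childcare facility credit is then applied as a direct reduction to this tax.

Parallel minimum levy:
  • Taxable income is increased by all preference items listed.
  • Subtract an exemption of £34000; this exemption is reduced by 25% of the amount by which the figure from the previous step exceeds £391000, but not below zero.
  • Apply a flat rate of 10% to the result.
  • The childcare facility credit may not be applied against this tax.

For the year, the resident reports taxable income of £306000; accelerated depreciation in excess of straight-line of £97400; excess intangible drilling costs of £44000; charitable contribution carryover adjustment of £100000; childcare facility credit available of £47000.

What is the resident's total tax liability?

Ordinary income tax:
  £82000 × 10% = £8200
  £35000 × 18% = £6300
  £189000 × 31% = £58590
  → £73090
  Less childcare facility credit £47000 → £26090

Parallel minimum levy:
  Adjusted income: £306000 + £97400 + £44000 + £100000 = £547400
  Exemption: 25% × (£547400 − £391000) = £39100 ≥ £34000, so the exemption is fully phased out
  Base: £547400 − £0 = £547400
  £547400 × 10% = £54740

£54740 > £26090, so the parallel minimum levy is the binding amount.

£54740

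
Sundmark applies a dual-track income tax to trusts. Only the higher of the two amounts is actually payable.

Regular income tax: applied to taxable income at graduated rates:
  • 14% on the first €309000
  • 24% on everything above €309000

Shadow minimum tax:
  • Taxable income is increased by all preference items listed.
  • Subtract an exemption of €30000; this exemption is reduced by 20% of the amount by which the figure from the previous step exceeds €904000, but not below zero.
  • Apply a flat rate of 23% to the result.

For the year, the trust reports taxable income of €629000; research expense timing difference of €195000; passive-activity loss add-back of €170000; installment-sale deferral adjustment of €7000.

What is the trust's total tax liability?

€227792

Regular income tax:
  €309000 × 14% = €43260
  €320000 × 24% = €76800
  → €120060

Shadow minimum tax:
  Adjusted income: €629000 + €195000 + €170000 + €7000 = €1001000
  Exemption: €30000 − 20% × (€1001000 − €904000) = €30000 − €19400 = €10600
  Base: €1001000 − €10600 = €990400
  €990400 × 23% = €227792

€227792 > €120060, so the shadow minimum tax is the binding amount.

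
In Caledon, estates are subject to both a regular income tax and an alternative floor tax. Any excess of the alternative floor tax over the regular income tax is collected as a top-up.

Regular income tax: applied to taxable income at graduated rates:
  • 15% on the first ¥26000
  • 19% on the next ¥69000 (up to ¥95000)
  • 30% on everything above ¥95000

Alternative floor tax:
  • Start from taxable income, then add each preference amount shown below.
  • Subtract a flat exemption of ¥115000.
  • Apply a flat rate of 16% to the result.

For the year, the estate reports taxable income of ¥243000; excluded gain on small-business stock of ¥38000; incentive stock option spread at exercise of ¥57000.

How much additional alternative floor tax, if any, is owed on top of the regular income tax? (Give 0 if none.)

Regular income tax:
  ¥26000 × 15% = ¥3900
  ¥69000 × 19% = ¥13110
  ¥148000 × 30% = ¥44400
  → ¥61410

Alternative floor tax:
  Adjusted income: ¥243000 + ¥38000 + ¥57000 = ¥338000
  Less exemption ¥115000 → base ¥223000
  ¥223000 × 16% = ¥35680

¥35680 ≤ ¥61410, so no add-on is due.

¥0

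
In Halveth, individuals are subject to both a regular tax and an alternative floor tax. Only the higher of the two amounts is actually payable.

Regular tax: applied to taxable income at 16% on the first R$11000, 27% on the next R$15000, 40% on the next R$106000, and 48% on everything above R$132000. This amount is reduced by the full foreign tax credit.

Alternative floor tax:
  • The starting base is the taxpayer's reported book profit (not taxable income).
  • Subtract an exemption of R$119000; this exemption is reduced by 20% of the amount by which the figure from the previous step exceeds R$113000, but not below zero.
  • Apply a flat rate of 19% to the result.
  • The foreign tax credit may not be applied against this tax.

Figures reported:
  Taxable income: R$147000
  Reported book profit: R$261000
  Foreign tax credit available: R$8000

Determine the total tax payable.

Regular tax:
  R$11000 × 16% = R$1760
  R$15000 × 27% = R$4050
  R$106000 × 40% = R$42400
  R$15000 × 48% = R$7200
  → R$55410
  Less foreign tax credit R$8000 → R$47410

Alternative floor tax:
  Base (reported book profit): R$261000
  Exemption: R$119000 − 20% × (R$261000 − R$113000) = R$119000 − R$29600 = R$89400
  Base: R$261000 − R$89400 = R$171600
  R$171600 × 19% = R$32604

R$47410 > R$32604, so the regular tax governs.

R$47410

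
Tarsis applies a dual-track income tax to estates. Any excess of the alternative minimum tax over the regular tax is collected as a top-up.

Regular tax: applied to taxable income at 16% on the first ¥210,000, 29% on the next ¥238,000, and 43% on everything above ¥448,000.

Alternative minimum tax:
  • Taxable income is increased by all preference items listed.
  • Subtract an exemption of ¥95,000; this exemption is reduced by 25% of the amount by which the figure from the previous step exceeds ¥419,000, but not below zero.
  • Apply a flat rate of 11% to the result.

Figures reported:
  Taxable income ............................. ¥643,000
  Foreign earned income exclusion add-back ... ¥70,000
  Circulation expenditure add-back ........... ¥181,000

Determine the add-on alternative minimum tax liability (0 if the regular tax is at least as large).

Regular tax:
  ¥210,000 × 16% = ¥33,600
  ¥238,000 × 29% = ¥69,020
  ¥195,000 × 43% = ¥83,850
  → ¥186,470

Alternative minimum tax:
  Adjusted income: ¥643,000 + ¥70,000 + ¥181,000 = ¥894,000
  Exemption: 25% × (¥894,000 − ¥419,000) = ¥118,750 ≥ ¥95,000, so the exemption is fully phased out
  Base: ¥894,000 − ¥0 = ¥894,000
  ¥894,000 × 11% = ¥98,340

¥98,340 ≤ ¥186,470, so no add-on is due.

¥0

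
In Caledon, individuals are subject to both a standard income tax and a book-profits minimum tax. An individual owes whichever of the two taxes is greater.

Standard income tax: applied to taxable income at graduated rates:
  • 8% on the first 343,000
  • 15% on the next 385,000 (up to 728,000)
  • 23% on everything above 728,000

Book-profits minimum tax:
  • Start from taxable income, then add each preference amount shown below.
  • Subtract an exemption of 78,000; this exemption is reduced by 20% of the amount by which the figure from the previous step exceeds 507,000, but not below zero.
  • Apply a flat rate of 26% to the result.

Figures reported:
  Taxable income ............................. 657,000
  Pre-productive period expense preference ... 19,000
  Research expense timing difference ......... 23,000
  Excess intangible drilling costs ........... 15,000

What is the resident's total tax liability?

176,124

Standard income tax:
  343,000 × 8% = 27,440
  314,000 × 15% = 47,100
  → 74,540

Book-profits minimum tax:
  Adjusted income: 657,000 + 19,000 + 23,000 + 15,000 = 714,000
  Exemption: 78,000 − 20% × (714,000 − 507,000) = 78,000 − 41,400 = 36,600
  Base: 714,000 − 36,600 = 677,400
  677,400 × 26% = 176,124

176,124 > 74,540, so the book-profits minimum tax is the binding amount.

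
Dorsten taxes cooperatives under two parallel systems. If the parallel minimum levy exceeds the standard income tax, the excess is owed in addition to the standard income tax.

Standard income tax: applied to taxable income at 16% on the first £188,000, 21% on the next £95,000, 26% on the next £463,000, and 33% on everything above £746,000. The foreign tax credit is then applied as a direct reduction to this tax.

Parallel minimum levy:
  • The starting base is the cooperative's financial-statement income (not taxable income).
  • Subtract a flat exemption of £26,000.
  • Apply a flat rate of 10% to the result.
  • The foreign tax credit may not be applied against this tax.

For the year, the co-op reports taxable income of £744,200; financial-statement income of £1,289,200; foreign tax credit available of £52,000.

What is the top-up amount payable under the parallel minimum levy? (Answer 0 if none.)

Standard income tax:
  £188,000 × 16% = £30,080
  £95,000 × 21% = £19,950
  £461,200 × 26% = £119,912
  → £169,942
  Less foreign tax credit £52,000 → £117,942

Parallel minimum levy:
  Base (financial-statement income): £1,289,200
  Less exemption £26,000 → base £1,263,200
  £1,263,200 × 10% = £126,320

Excess of parallel minimum levy over standard income tax: £126,320 − £117,942 = £8,378.

£8,378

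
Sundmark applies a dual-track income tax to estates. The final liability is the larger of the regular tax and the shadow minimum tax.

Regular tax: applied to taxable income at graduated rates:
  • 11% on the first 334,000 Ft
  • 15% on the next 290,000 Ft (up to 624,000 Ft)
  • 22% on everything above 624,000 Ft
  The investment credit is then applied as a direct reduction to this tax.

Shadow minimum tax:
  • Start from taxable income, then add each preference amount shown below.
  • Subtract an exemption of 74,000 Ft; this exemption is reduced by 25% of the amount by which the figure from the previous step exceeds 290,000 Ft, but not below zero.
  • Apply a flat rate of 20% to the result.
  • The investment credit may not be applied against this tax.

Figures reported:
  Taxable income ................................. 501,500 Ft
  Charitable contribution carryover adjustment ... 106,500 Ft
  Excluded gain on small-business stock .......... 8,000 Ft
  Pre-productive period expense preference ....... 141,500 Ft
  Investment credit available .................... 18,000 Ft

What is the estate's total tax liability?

Shadow minimum tax:
  Adjusted income: 501,500 Ft + 106,500 Ft + 8,000 Ft + 141,500 Ft = 757,500 Ft
  Exemption: 25% × (757,500 Ft − 290,000 Ft) = 116,875 Ft ≥ 74,000 Ft, so the exemption is fully phased out
  Base: 757,500 Ft − 0 Ft = 757,500 Ft
  757,500 Ft × 20% = 151,500 Ft

Regular tax:
  334,000 Ft × 11% = 36,740 Ft
  167,500 Ft × 15% = 25,125 Ft
  → 61,865 Ft
  Less investment credit 18,000 Ft → 43,865 Ft

151,500 Ft > 43,865 Ft, so the shadow minimum tax is the binding amount.

151,500 Ft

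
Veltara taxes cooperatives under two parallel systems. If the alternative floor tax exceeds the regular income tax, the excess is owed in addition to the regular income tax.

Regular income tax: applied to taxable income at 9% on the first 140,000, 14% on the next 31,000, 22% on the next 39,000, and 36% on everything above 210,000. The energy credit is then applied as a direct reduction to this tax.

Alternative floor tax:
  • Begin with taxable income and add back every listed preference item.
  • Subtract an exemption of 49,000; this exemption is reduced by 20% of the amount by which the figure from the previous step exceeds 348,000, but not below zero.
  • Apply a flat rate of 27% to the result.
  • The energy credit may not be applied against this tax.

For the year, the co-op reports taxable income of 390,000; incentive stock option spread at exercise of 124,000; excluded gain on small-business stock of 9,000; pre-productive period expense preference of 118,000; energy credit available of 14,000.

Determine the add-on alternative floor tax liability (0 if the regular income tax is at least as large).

Regular income tax:
  140,000 × 9% = 12,600
  31,000 × 14% = 4,340
  39,000 × 22% = 8,580
  180,000 × 36% = 64,800
  → 90,320
  Less energy credit 14,000 → 76,320

Alternative floor tax:
  Adjusted income: 390,000 + 124,000 + 9,000 + 118,000 = 641,000
  Exemption: 20% × (641,000 − 348,000) = 58,600 ≥ 49,000, so the exemption is fully phased out
  Base: 641,000 − 0 = 641,000
  641,000 × 27% = 173,070

Excess of alternative floor tax over regular income tax: 173,070 − 76,320 = 96,750.

96,750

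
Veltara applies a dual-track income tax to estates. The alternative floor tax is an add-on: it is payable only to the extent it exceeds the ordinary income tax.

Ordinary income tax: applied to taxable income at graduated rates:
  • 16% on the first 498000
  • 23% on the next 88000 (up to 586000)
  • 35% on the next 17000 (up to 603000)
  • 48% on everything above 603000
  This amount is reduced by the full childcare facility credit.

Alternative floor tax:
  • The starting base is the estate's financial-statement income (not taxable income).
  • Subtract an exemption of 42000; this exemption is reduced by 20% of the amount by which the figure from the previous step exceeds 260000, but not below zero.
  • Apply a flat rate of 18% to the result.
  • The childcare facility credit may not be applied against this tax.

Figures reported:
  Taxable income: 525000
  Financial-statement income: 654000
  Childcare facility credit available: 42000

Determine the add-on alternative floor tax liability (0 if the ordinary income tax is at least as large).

Alternative floor tax:
  Base (financial-statement income): 654000
  Exemption: 20% × (654000 − 260000) = 78800 ≥ 42000, so the exemption is fully phased out
  Base: 654000 − 0 = 654000
  654000 × 18% = 117720

Ordinary income tax:
  498000 × 16% = 79680
  27000 × 23% = 6210
  → 85890
  Less childcare facility credit 42000 → 43890

Excess of alternative floor tax over ordinary income tax: 117720 − 43890 = 73830.

73830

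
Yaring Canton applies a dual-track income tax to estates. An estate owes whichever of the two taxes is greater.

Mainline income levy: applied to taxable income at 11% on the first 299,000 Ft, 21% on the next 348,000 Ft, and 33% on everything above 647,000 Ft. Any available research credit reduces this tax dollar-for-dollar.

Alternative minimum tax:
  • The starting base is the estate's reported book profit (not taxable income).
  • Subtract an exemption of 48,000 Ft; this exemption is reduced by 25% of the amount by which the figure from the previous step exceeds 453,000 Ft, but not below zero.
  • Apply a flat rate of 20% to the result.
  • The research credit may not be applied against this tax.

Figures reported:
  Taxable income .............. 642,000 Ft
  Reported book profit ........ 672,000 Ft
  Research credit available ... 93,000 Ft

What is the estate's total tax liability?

134,400 Ft

Mainline income levy:
  299,000 Ft × 11% = 32,890 Ft
  343,000 Ft × 21% = 72,030 Ft
  → 104,920 Ft
  Less research credit 93,000 Ft → 11,920 Ft

Alternative minimum tax:
  Base (reported book profit): 672,000 Ft
  Exemption: 25% × (672,000 Ft − 453,000 Ft) = 54,750 Ft ≥ 48,000 Ft, so the exemption is fully phased out
  Base: 672,000 Ft − 0 Ft = 672,000 Ft
  672,000 Ft × 20% = 134,400 Ft

134,400 Ft > 11,920 Ft, so the alternative minimum tax is the binding amount.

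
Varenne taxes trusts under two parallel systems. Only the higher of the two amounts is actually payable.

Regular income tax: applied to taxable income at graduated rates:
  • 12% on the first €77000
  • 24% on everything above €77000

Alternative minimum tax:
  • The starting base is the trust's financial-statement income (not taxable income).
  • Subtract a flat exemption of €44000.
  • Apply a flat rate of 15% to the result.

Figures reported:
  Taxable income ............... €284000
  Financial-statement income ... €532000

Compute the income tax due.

€73200

Alternative minimum tax:
  Base (financial-statement income): €532000
  Less exemption €44000 → base €488000
  €488000 × 15% = €73200

Regular income tax:
  €77000 × 12% = €9240
  €207000 × 24% = €49680
  → €58920

€73200 > €58920, so the alternative minimum tax is the binding amount.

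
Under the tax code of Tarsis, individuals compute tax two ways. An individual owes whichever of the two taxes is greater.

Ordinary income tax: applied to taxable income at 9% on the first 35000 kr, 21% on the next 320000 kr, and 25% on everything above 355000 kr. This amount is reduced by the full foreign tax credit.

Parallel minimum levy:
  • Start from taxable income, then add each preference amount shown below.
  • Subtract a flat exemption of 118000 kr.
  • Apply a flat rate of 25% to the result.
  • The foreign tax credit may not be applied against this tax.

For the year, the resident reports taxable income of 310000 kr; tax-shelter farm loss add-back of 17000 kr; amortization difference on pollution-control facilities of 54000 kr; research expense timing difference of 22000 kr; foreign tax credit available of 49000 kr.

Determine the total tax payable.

71250 kr

Ordinary income tax:
  35000 kr × 9% = 3150 kr
  275000 kr × 21% = 57750 kr
  → 60900 kr
  Less foreign tax credit 49000 kr → 11900 kr

Parallel minimum levy:
  Adjusted income: 310000 kr + 17000 kr + 54000 kr + 22000 kr = 403000 kr
  Less exemption 118000 kr → base 285000 kr
  285000 kr × 25% = 71250 kr

71250 kr > 11900 kr, so the parallel minimum levy is the binding amount.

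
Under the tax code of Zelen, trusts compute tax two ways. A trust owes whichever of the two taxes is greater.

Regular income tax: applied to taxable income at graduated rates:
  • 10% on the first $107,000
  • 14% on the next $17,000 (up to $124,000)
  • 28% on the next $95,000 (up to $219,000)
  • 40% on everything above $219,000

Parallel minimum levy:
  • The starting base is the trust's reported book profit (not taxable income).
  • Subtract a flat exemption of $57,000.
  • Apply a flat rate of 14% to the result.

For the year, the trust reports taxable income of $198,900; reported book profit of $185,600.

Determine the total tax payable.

Parallel minimum levy:
  Base (reported book profit): $185,600
  Less exemption $57,000 → base $128,600
  $128,600 × 14% = $18,004

Regular income tax:
  $107,000 × 10% = $10,700
  $17,000 × 14% = $2,380
  $74,900 × 28% = $20,972
  → $34,052

$34,052 > $18,004, so the regular income tax governs.

$34,052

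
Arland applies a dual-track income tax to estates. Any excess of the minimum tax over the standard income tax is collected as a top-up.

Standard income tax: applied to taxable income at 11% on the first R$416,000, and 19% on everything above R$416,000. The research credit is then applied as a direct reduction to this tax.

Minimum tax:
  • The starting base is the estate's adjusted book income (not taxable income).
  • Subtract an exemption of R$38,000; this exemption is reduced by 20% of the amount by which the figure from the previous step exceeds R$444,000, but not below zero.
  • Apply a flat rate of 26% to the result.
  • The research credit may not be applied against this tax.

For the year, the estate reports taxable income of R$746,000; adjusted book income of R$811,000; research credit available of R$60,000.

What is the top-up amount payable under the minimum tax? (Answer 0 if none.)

R$162,400

Minimum tax:
  Base (adjusted book income): R$811,000
  Exemption: 20% × (R$811,000 − R$444,000) = R$73,400 ≥ R$38,000, so the exemption is fully phased out
  Base: R$811,000 − R$0 = R$811,000
  R$811,000 × 26% = R$210,860

Standard income tax:
  R$416,000 × 11% = R$45,760
  R$330,000 × 19% = R$62,700
  → R$108,460
  Less research credit R$60,000 → R$48,460

Excess of minimum tax over standard income tax: R$210,860 − R$48,460 = R$162,400.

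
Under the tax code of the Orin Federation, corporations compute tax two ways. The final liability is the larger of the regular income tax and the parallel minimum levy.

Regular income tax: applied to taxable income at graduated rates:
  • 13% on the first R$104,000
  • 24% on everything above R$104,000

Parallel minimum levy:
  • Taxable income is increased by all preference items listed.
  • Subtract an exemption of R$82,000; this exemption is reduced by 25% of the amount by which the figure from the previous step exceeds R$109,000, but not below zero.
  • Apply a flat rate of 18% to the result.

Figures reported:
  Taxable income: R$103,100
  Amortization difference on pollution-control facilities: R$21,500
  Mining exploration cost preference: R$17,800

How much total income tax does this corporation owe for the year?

Regular income tax:
  R$103,100 × 13% = R$13,403

Parallel minimum levy:
  Adjusted income: R$103,100 + R$21,500 + R$17,800 = R$142,400
  Exemption: R$82,000 − 25% × (R$142,400 − R$109,000) = R$82,000 − R$8,350 = R$73,650
  Base: R$142,400 − R$73,650 = R$68,750
  R$68,750 × 18% = R$12,375

R$13,403 > R$12,375, so the regular income tax governs.

R$13,403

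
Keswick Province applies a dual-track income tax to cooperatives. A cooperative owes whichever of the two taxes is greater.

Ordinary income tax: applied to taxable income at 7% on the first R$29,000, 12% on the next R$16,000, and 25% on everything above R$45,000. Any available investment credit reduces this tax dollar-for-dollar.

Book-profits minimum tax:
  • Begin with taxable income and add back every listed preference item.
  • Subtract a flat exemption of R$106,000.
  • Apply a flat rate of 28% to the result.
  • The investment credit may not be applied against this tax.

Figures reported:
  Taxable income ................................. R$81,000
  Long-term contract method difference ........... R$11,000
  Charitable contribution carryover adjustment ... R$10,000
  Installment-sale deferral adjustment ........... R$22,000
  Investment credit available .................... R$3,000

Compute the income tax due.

Ordinary income tax:
  R$29,000 × 7% = R$2,030
  R$16,000 × 12% = R$1,920
  R$36,000 × 25% = R$9,000
  → R$12,950
  Less investment credit R$3,000 → R$9,950

Book-profits minimum tax:
  Adjusted income: R$81,000 + R$11,000 + R$10,000 + R$22,000 = R$124,000
  Less exemption R$106,000 → base R$18,000
  R$18,000 × 28% = R$5,040

R$9,950 > R$5,040, so the ordinary income tax governs.

R$9,950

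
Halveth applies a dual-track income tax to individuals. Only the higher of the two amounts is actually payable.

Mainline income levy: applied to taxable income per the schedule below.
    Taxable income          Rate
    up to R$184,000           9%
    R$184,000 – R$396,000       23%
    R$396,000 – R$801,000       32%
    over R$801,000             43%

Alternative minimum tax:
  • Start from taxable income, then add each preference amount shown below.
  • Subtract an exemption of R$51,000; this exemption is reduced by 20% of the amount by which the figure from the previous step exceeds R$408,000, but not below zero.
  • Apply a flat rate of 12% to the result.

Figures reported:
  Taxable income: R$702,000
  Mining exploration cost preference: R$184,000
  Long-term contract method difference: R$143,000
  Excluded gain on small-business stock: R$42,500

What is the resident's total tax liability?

R$163,240

Alternative minimum tax:
  Adjusted income: R$702,000 + R$184,000 + R$143,000 + R$42,500 = R$1,071,500
  Exemption: 20% × (R$1,071,500 − R$408,000) = R$132,700 ≥ R$51,000, so the exemption is fully phased out
  Base: R$1,071,500 − R$0 = R$1,071,500
  R$1,071,500 × 12% = R$128,580

Mainline income levy:
  R$184,000 × 9% = R$16,560
  R$212,000 × 23% = R$48,760
  R$306,000 × 32% = R$97,920
  → R$163,240

R$163,240 > R$128,580, so the mainline income levy governs.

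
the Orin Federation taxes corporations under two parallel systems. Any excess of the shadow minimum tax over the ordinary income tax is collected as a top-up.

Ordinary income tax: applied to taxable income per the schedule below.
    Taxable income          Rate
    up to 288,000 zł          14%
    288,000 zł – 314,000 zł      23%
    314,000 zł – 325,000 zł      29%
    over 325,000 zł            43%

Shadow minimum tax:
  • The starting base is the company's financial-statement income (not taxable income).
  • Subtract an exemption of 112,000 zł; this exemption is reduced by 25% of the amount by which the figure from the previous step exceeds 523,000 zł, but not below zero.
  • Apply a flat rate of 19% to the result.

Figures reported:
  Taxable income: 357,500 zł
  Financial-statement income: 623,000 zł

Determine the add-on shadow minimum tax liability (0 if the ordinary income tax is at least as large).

38,375 zł

Ordinary income tax:
  288,000 zł × 14% = 40,320 zł
  26,000 zł × 23% = 5,980 zł
  11,000 zł × 29% = 3,190 zł
  32,500 zł × 43% = 13,975 zł
  → 63,465 zł

Shadow minimum tax:
  Base (financial-statement income): 623,000 zł
  Exemption: 112,000 zł − 25% × (623,000 zł − 523,000 zł) = 112,000 zł − 25,000 zł = 87,000 zł
  Base: 623,000 zł − 87,000 zł = 536,000 zł
  536,000 zł × 19% = 101,840 zł

Excess of shadow minimum tax over ordinary income tax: 101,840 zł − 63,465 zł = 38,375 zł.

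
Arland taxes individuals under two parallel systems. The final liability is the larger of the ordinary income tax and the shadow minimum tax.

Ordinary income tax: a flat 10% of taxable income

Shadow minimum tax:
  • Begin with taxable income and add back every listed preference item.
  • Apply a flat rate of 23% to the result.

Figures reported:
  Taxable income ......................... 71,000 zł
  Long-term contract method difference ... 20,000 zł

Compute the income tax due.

Ordinary income tax:
  71,000 zł × 10% = 7,100 zł

Shadow minimum tax:
  Adjusted income: 71,000 zł + 20,000 zł = 91,000 zł
  91,000 zł × 23% = 20,930 zł

20,930 zł > 7,100 zł, so the shadow minimum tax is the binding amount.

20,930 zł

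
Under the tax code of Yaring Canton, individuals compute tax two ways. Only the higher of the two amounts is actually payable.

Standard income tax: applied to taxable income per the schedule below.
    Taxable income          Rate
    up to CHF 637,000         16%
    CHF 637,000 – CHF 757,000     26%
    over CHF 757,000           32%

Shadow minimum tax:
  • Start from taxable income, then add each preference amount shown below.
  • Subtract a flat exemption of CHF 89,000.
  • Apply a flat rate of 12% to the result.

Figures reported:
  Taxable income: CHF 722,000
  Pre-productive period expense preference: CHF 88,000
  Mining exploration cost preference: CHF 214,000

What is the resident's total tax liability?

CHF 124,020

Shadow minimum tax:
  Adjusted income: CHF 722,000 + CHF 88,000 + CHF 214,000 = CHF 1,024,000
  Less exemption CHF 89,000 → base CHF 935,000
  CHF 935,000 × 12% = CHF 112,200

Standard income tax:
  CHF 637,000 × 16% = CHF 101,920
  CHF 85,000 × 26% = CHF 22,100
  → CHF 124,020

CHF 124,020 > CHF 112,200, so the standard income tax governs.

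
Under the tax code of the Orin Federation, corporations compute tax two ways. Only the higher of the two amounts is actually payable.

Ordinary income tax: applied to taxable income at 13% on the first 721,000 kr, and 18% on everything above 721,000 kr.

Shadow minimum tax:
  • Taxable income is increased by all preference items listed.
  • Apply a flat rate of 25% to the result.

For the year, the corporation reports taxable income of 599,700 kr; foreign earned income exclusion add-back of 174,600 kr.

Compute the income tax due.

193,575 kr

Ordinary income tax:
  599,700 kr × 13% = 77,961 kr

Shadow minimum tax:
  Adjusted income: 599,700 kr + 174,600 kr = 774,300 kr
  774,300 kr × 25% = 193,575 kr

193,575 kr > 77,961 kr, so the shadow minimum tax is the binding amount.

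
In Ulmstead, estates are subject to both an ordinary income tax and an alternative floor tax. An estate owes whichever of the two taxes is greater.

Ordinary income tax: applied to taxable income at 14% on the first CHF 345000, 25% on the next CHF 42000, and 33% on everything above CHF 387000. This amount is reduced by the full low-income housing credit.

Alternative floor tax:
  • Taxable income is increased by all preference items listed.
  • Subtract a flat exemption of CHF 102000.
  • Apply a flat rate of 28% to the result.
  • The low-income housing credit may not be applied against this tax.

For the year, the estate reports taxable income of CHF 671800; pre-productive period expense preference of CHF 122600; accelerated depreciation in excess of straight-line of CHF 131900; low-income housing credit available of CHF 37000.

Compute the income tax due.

Alternative floor tax:
  Adjusted income: CHF 671800 + CHF 122600 + CHF 131900 = CHF 926300
  Less exemption CHF 102000 → base CHF 824300
  CHF 824300 × 28% = CHF 230804

Ordinary income tax:
  CHF 345000 × 14% = CHF 48300
  CHF 42000 × 25% = CHF 10500
  CHF 284800 × 33% = CHF 93984
  → CHF 152784
  Less low-income housing credit CHF 37000 → CHF 115784

CHF 230804 > CHF 115784, so the alternative floor tax is the binding amount.

CHF 230804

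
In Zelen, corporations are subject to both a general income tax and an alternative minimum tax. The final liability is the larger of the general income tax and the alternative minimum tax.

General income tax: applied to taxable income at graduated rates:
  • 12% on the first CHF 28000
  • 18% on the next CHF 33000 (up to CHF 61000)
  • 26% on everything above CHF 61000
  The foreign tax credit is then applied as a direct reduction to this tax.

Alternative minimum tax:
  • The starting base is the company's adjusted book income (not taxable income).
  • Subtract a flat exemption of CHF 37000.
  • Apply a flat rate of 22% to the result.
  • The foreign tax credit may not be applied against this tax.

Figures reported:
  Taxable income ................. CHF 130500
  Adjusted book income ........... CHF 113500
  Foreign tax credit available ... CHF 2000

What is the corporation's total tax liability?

CHF 25370

General income tax:
  CHF 28000 × 12% = CHF 3360
  CHF 33000 × 18% = CHF 5940
  CHF 69500 × 26% = CHF 18070
  → CHF 27370
  Less foreign tax credit CHF 2000 → CHF 25370

Alternative minimum tax:
  Base (adjusted book income): CHF 113500
  Less exemption CHF 37000 → base CHF 76500
  CHF 76500 × 22% = CHF 16830

CHF 25370 > CHF 16830, so the general income tax governs.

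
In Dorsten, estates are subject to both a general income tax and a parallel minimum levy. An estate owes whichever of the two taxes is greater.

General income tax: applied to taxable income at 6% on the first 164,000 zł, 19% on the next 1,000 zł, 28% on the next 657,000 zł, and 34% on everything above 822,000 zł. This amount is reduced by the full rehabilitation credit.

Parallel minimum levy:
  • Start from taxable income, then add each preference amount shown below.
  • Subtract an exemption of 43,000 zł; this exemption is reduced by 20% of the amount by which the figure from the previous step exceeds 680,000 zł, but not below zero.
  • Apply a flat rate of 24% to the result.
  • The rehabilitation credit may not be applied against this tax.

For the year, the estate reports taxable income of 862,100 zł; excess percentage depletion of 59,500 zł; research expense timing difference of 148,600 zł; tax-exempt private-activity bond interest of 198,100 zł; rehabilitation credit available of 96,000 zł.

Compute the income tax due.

Parallel minimum levy:
  Adjusted income: 862,100 zł + 59,500 zł + 148,600 zł + 198,100 zł = 1,268,300 zł
  Exemption: 20% × (1,268,300 zł − 680,000 zł) = 117,660 zł ≥ 43,000 zł, so the exemption is fully phased out
  Base: 1,268,300 zł − 0 zł = 1,268,300 zł
  1,268,300 zł × 24% = 304,392 zł

General income tax:
  164,000 zł × 6% = 9,840 zł
  1,000 zł × 19% = 190 zł
  657,000 zł × 28% = 183,960 zł
  40,100 zł × 34% = 13,634 zł
  → 207,624 zł
  Less rehabilitation credit 96,000 zł → 111,624 zł

304,392 zł > 111,624 zł, so the parallel minimum levy is the binding amount.

304,392 zł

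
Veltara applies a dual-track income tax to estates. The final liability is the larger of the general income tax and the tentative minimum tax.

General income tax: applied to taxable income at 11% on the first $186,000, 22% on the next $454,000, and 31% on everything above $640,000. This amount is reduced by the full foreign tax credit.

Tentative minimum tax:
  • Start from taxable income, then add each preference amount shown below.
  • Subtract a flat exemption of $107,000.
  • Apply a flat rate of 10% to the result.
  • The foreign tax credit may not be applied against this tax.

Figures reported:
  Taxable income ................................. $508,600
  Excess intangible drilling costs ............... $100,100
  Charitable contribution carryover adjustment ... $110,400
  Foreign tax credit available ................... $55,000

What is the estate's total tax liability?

$61,210

Tentative minimum tax:
  Adjusted income: $508,600 + $100,100 + $110,400 = $719,100
  Less exemption $107,000 → base $612,100
  $612,100 × 10% = $61,210

General income tax:
  $186,000 × 11% = $20,460
  $322,600 × 22% = $70,972
  → $91,432
  Less foreign tax credit $55,000 → $36,432

$61,210 > $36,432, so the tentative minimum tax is the binding amount.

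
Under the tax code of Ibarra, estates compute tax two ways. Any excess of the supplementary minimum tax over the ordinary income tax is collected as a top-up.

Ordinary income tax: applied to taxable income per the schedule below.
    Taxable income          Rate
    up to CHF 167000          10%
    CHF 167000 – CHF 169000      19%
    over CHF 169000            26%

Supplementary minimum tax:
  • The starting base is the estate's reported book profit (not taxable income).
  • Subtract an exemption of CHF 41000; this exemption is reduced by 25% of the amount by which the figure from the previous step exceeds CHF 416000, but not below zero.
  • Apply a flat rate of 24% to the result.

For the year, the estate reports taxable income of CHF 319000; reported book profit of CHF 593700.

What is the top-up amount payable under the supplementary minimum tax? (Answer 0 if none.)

CHF 86408

Supplementary minimum tax:
  Base (reported book profit): CHF 593700
  Exemption: 25% × (CHF 593700 − CHF 416000) = CHF 44425 ≥ CHF 41000, so the exemption is fully phased out
  Base: CHF 593700 − CHF 0 = CHF 593700
  CHF 593700 × 24% = CHF 142488

Ordinary income tax:
  CHF 167000 × 10% = CHF 16700
  CHF 2000 × 19% = CHF 380
  CHF 150000 × 26% = CHF 39000
  → CHF 56080

Excess of supplementary minimum tax over ordinary income tax: CHF 142488 − CHF 56080 = CHF 86408.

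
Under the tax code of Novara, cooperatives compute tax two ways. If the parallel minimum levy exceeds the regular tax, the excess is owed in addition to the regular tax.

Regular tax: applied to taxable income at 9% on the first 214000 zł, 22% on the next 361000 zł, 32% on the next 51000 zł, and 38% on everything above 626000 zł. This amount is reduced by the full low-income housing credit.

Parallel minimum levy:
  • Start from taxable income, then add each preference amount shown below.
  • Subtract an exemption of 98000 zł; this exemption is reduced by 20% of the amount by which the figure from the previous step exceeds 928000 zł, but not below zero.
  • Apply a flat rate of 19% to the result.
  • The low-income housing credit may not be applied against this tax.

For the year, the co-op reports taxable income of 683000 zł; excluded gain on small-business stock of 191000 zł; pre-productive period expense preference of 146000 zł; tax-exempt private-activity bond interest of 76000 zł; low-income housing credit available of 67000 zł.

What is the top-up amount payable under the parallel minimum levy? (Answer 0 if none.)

Regular tax:
  214000 zł × 9% = 19260 zł
  361000 zł × 22% = 79420 zł
  51000 zł × 32% = 16320 zł
  57000 zł × 38% = 21660 zł
  → 136660 zł
  Less low-income housing credit 67000 zł → 69660 zł

Parallel minimum levy:
  Adjusted income: 683000 zł + 191000 zł + 146000 zł + 76000 zł = 1096000 zł
  Exemption: 98000 zł − 20% × (1096000 zł − 928000 zł) = 98000 zł − 33600 zł = 64400 zł
  Base: 1096000 zł − 64400 zł = 1031600 zł
  1031600 zł × 19% = 196004 zł

Excess of parallel minimum levy over regular tax: 196004 zł − 69660 zł = 126344 zł.

126344 zł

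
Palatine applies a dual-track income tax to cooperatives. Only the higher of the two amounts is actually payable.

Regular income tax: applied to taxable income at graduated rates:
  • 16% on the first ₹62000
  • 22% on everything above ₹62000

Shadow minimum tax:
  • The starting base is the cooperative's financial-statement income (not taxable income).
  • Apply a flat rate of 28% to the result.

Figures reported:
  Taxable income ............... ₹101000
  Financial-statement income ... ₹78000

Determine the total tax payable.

₹21840

Shadow minimum tax:
  Base (financial-statement income): ₹78000
  ₹78000 × 28% = ₹21840

Regular income tax:
  ₹62000 × 16% = ₹9920
  ₹39000 × 22% = ₹8580
  → ₹18500

₹21840 > ₹18500, so the shadow minimum tax is the binding amount.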